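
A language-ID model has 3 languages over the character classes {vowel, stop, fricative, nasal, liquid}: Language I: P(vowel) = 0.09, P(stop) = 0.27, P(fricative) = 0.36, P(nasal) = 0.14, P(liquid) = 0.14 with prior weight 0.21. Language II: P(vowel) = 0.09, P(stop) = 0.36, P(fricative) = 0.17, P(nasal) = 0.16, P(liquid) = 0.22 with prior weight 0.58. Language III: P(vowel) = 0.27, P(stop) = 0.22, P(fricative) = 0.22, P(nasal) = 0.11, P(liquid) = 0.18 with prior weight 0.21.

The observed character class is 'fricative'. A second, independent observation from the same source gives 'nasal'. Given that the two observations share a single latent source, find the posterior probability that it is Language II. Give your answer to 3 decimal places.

0.502

The responsibility of component k is P(Z=k) f_k(x) divided by Σ_j P(Z=j) f_j(x).
Since both observations come from the same component, the likelihood for component k is f_k(x₁)·f_k(x₂).
  L_I = [P(fricative | comp) = 0.36] × [0.14] = 0.0504
  L_II = [P(fricative | comp) = 0.17] × [0.16] = 0.0272
  L_III = [P(fricative | comp) = 0.22] × [0.11] = 0.0242
Unnormalised posteriors:
  P(Z=I)·L_I = 0.21 × 0.0504 = 0.010584
  P(Z=II)·L_II = 0.58 × 0.0272 = 0.015776
  P(Z=III)·L_III = 0.21 × 0.0242 = 0.005082
Marginal: 0.010584 + 0.015776 + 0.005082 = 0.031442
Responsibility of Language II: 0.015776 / 0.031442 ≈ 0.502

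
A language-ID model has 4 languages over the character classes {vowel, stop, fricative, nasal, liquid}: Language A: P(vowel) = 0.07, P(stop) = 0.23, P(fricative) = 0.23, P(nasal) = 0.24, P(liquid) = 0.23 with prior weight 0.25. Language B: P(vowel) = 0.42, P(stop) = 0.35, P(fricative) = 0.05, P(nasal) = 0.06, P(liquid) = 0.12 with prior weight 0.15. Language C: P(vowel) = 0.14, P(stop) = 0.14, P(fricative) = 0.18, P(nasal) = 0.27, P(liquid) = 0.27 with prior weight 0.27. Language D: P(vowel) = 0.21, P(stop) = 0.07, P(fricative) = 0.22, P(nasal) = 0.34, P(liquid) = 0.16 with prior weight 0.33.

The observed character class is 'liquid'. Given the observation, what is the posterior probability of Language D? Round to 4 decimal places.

0.2624

The responsibility of component k is π_k f_k(x) divided by Σ_j π_j f_j(x).
Component likelihoods at x = 'liquid':
  p_A = 0.23
  p_B = 0.12
  p_C = 0.27
  p_D = 0.16
Multiply by the mixture weights:
  π_A·p_A = 0.25 × 0.23 = 0.0575
  π_B·p_B = 0.15 × 0.12 = 0.018
  π_C·p_C = 0.27 × 0.27 = 0.0729
  π_D·p_D = 0.33 × 0.16 = 0.0528
Evidence: 0.0575 + 0.018 + 0.0729 + 0.0528 = 0.2012
P(Language D | x) ≈ 0.2624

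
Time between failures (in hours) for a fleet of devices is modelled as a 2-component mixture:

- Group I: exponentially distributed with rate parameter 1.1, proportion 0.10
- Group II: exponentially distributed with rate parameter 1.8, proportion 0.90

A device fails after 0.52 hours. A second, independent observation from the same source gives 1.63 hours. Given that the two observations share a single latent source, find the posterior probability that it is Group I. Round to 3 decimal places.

0.157

The responsibility of component k is P(Z=k) f_k(x) divided by Σ_j P(Z=j) f_j(x).
Since both observations come from the same component, the likelihood for component k is f_k(x₁)·f_k(x₂).
  L_I = [0.620835] × [0.183106] = 0.113679
  L_II = [0.705948] × [0.095731] = 0.0675811
Unnormalised posteriors:
  P(Z=I)·L_I = 0.10 × 0.113679 = 0.0113679
  P(Z=II)·L_II = 0.90 × 0.0675811 = 0.060823
Denominator: 0.0113679 + 0.060823 = 0.0721909
So the posterior for Group I is 0.0113679 / 0.0721909 ≈ 0.157.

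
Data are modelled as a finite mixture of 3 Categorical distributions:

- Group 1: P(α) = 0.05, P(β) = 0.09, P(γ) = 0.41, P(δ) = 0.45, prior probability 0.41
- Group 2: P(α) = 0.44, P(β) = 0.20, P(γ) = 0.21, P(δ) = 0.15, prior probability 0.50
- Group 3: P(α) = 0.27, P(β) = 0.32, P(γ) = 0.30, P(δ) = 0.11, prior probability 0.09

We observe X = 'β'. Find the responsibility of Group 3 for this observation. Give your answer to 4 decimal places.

Apply Bayes' rule: the posterior for each component is proportional to its prior times its likelihood at x.
Categorical probabilities:
  p_1 = P(β | comp) = 0.09
  p_2 = P(β | comp) = 0.20
  p_3 = P(β | comp) = 0.32
Weight by the priors:
  w_1·p_1 = 0.41 × 0.09 = 0.0369
  w_2·p_2 = 0.50 × 0.2 = 0.1
  w_3·p_3 = 0.09 × 0.32 = 0.0288
Evidence: 0.0369 + 0.1 + 0.0288 = 0.1657
P(Group 3 | x) = 0.0288 / 0.1657 ≈ 0.1738

0.1738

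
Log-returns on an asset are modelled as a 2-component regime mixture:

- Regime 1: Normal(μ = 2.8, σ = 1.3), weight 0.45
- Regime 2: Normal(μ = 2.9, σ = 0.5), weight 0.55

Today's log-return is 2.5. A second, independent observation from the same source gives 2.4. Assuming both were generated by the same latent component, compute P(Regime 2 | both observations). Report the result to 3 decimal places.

P(component k | x) = π_k·f_k(x) / marginal(x), where marginal(x) = Σ_j π_j·f_j(x).
Since both observations come from the same component, the likelihood for component k is f_k(x₁)·f_k(x₂).
  L_1 = [(1/(1.3·√(2π)))·exp(−(2.5−2.8)²/(2·1.3²)) = 0.306879·exp(-0.02663) = 0.298815] × [0.29269] = 0.0874603
  L_2 = [(1/(0.5·√(2π)))·exp(−(2.5−2.9)²/(2·0.5²)) = 0.797885·exp(-0.32000) = 0.579383] × [0.483941] = 0.280387
Multiply by the mixture weights:
  π_1·L_1 = 0.45 × 0.0874603 = 0.0393571
  π_2·L_2 = 0.55 × 0.280387 = 0.154213
Evidence: 0.0393571 + 0.154213 = 0.19357
P(Regime 2 | x) = 0.154213 / 0.19357 ≈ 0.797

0.797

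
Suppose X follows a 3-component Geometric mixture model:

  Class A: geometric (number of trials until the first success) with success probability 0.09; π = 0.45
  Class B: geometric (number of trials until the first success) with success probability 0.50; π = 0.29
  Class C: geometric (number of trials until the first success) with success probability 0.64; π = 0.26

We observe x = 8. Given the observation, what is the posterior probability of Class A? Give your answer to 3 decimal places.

Apply Bayes' rule: the posterior for each component is proportional to its prior times its likelihood at x.
Geometric probabilities:
  L_A = 0.0465085
  L_B = 0.00390625
  L_C = 0.000501531
Weight by the priors:
  π_A·L_A = 0.45 × 0.0465085 = 0.0209288
  π_B·L_B = 0.29 × 0.00390625 = 0.00113281
  π_C·L_C = 0.26 × 0.000501531 = 0.000130398
Evidence: 0.0209288 + 0.00113281 + 0.000130398 = 0.022192
Responsibility of Class A: 0.0209288 / 0.022192 ≈ 0.943

0.943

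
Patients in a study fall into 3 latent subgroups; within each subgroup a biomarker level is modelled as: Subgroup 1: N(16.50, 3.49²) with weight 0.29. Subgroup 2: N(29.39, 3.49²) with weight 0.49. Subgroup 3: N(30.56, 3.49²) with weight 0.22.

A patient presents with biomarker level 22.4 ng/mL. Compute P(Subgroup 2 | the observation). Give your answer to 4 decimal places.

P(component k | x) = π_k·f_k(x) / marginal(x), where marginal(x) = Σ_j π_j·f_j(x).
Evaluate each component's likelihood at the observed value:
  L_1 = (1/(3.49·√(2π)))·exp(−(22.4−16.50)²/(2·3.49²)) = 0.114310·exp(-1.42897) = 0.0273836
  L_2 = (1/(3.49·√(2π)))·exp(−(22.4−29.39)²/(2·3.49²)) = 0.114310·exp(-2.00573) = 0.0153817
  L_3 = (1/(3.49·√(2π)))·exp(−(22.4−30.56)²/(2·3.49²)) = 0.114310·exp(-2.73338) = 0.00743009
Weight by the priors:
  π_1·L_1 = 0.29 × 0.0273836 = 0.00794125
  π_2·L_2 = 0.49 × 0.0153817 = 0.00753705
  π_3·L_3 = 0.22 × 0.00743009 = 0.00163462
Evidence: 0.00794125 + 0.00753705 + 0.00163462 = 0.0171129
So the posterior for Subgroup 2 is 0.00753705 / 0.0171129 ≈ 0.4404.

0.4404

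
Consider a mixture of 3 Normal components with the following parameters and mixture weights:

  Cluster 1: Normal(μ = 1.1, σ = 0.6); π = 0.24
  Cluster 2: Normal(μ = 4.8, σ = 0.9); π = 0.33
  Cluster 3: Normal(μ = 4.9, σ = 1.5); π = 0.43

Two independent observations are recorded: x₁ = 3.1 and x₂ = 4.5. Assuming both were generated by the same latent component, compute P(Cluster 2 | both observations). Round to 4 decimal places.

0.4190

Apply Bayes' rule: the posterior for each component is proportional to its prior times its likelihood at x.
Since both observations come from the same component, the likelihood for component k is f_k(x₁)·f_k(x₂).
  f_1 = [(1/(0.6·√(2π)))·exp(−(3.1−1.1)²/(2·0.6²)) = 0.664904·exp(-5.55556) = 0.00257046] × [7.07815e-08] = 1.81941e-10
  f_2 = [(1/(0.9·√(2π)))·exp(−(3.1−4.8)²/(2·0.9²)) = 0.443269·exp(-1.78395) = 0.0744574] × [0.419315] = 0.0312211
  f_3 = [(1/(1.5·√(2π)))·exp(−(3.1−4.9)²/(2·1.5²)) = 0.265962·exp(-0.72000) = 0.129457] × [0.256671] = 0.033228
Multiply by the mixture weights:
  w_1·f_1 = 0.24 × 1.81941e-10 = 4.36659e-11
  w_2·f_2 = 0.33 × 0.0312211 = 0.010303
  w_3·f_3 = 0.43 × 0.033228 = 0.014288
Evidence: 4.36659e-11 + 0.010303 + 0.014288 = 0.024591
Responsibility of Cluster 2: 0.010303 / 0.024591 ≈ 0.4190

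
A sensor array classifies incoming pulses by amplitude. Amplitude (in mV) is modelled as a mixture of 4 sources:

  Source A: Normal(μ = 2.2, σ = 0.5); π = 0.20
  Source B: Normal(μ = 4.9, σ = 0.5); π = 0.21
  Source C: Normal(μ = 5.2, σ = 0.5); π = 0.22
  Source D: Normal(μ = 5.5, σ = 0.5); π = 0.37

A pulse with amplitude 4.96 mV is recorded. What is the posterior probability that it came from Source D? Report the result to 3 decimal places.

Apply Bayes' rule: the posterior for each component is proportional to its prior times its likelihood at x.
Normal densities:
  f_A = 1.9292e-07
  f_B = 0.79216
  f_C = 0.711065
  f_D = 0.445307
Multiply by the mixture weights:
  w_A·f_A = 0.20 × 1.9292e-07 = 3.8584e-08
  w_B·f_B = 0.21 × 0.79216 = 0.166354
  w_C·f_C = 0.22 × 0.711065 = 0.156434
  w_D·f_D = 0.37 × 0.445307 = 0.164764
Evidence: 3.8584e-08 + 0.166354 + 0.156434 + 0.164764 = 0.487552
So the posterior for Source D is 0.164764 / 0.487552 ≈ 0.338.

0.338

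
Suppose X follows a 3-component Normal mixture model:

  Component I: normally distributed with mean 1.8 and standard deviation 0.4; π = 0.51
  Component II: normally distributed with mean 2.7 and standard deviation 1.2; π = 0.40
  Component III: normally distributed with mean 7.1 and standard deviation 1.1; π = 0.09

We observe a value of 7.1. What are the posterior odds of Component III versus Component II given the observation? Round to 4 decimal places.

Only the two components matter; the odds are (π_i f_i(x)) / (π_j f_j(x)).
Component likelihoods at x = 7.1:
  L_I = (1/(0.4·√(2π)))·exp(−(7.1−1.8)²/(2·0.4²)) = 0.997356·exp(-87.78125) = 7.51515e-39
  L_II = (1/(1.2·√(2π)))·exp(−(7.1−2.7)²/(2·1.2²)) = 0.332452·exp(-6.72222) = 0.000400226
  L_III = (1/(1.1·√(2π)))·exp(−(7.1−7.1)²/(2·1.1²)) = 0.362675·exp(-0.00000) = 0.362675
Posterior odds = (π_III·L_III) / (π_II·L_II) = (0.09·0.362675) / (0.40·0.000400226) = 0.0326407 / 0.00016009 ≈ 203.8896

203.8896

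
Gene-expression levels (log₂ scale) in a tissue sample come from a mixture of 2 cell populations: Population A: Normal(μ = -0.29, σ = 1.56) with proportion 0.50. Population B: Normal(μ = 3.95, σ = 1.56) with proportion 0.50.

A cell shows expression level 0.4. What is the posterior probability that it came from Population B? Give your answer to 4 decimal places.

0.0765

Apply Bayes' rule: the posterior for each component is proportional to its prior times its likelihood at x.
Component likelihoods at x = 0.4:
  L_A = 0.231902
  L_B = 0.019199
Unnormalised posteriors:
  π_A·L_A = 0.50 × 0.231902 = 0.115951
  π_B·L_B = 0.50 × 0.019199 = 0.00959952
Sum: 0.115951 + 0.00959952 = 0.12555
So the posterior for Population B is 0.00959952 / 0.12555 ≈ 0.0765.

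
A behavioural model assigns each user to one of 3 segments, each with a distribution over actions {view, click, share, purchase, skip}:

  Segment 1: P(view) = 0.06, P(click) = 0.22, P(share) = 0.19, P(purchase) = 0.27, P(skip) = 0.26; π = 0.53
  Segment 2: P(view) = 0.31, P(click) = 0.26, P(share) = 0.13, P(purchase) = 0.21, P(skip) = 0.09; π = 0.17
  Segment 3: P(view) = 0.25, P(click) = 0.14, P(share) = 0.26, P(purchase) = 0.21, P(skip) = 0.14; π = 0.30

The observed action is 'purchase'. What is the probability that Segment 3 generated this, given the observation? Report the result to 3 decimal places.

0.261

Posterior ∝ prior × likelihood, so P(k | x) ∝ π_k f_k(x); normalise over all components.
Evaluate each component's likelihood at the observed value:
  p_1 = P(purchase | comp) = 0.27
  p_2 = P(purchase | comp) = 0.21
  p_3 = P(purchase | comp) = 0.21
Prior × likelihood for each component:
  π_1·p_1 = 0.53 × 0.27 = 0.1431
  π_2·p_2 = 0.17 × 0.21 = 0.0357
  π_3·p_3 = 0.30 × 0.21 = 0.063
Evidence: 0.1431 + 0.0357 + 0.063 = 0.2418
P(Segment 3 | the observation) ≈ 0.261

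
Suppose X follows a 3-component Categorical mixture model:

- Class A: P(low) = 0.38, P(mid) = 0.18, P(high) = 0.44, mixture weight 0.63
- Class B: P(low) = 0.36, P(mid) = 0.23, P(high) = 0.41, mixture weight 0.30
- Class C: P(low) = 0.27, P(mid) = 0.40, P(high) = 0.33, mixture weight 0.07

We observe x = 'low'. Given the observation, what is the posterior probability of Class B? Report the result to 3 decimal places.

0.295

Posterior ∝ prior × likelihood, so P(k | x) ∝ π_k f_k(x); normalise over all components.
Categorical probabilities:
  p_A = 0.38
  p_B = 0.36
  p_C = 0.27
Prior × likelihood for each component:
  π_A·p_A = 0.63 × 0.38 = 0.2394
  π_B·p_B = 0.30 × 0.36 = 0.108
  π_C·p_C = 0.07 × 0.27 = 0.0189
Normaliser: 0.2394 + 0.108 + 0.0189 = 0.3663
P(Class B | x) ≈ 0.295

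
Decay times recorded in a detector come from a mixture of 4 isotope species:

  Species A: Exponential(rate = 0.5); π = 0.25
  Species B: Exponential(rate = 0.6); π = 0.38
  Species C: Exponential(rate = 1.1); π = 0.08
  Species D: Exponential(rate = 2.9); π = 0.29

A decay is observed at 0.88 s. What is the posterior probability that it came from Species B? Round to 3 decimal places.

By Bayes' theorem, P(k | x) = π_k f_k(x) / Σ_j π_j f_j(x).
Component likelihoods at x = 0.88 s:
  f_A = 0.322018
  f_B = 0.35387
  f_C = 0.417826
  f_D = 0.225984
Prior × likelihood for each component:
  π_A·f_A = 0.25 × 0.322018 = 0.0805046
  π_B·f_B = 0.38 × 0.35387 = 0.134471
  π_C·f_C = 0.08 × 0.417826 = 0.0334261
  π_D·f_D = 0.29 × 0.225984 = 0.0655355
Sum: 0.0805046 + 0.134471 + 0.0334261 + 0.0655355 = 0.313937
So the posterior for Species B is 0.134471 / 0.313937 ≈ 0.428.

0.428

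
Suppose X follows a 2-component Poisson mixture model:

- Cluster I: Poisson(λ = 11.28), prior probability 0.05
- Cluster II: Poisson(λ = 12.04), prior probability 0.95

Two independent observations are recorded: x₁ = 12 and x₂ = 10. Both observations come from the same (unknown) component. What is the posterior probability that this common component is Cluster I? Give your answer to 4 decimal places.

0.0542

P(component k | x) = π_k·f_k(x) / marginal(x), where marginal(x) = Σ_j π_j·f_j(x).
Since both observations come from the same component, the likelihood for component k is f_k(x₁)·f_k(x₂).
  p_I = [0.111823] × [0.116008] = 0.0129723
  p_II = [0.11436] × [0.104135] = 0.0119089
Weight by the priors:
  π_I·p_I = 0.05 × 0.0129723 = 0.000648615
  π_II·p_II = 0.95 × 0.0119089 = 0.0113135
Marginal: 0.000648615 + 0.0113135 = 0.0119621
P(Cluster I | x₁,x₂) = 0.000648615 / 0.0119621 ≈ 0.0542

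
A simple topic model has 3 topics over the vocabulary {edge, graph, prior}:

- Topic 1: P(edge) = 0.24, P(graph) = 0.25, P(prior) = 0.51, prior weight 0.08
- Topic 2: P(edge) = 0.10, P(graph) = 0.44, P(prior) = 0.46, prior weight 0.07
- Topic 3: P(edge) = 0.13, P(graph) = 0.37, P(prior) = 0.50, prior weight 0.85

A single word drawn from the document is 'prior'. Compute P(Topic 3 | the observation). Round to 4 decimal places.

Apply Bayes' rule: the posterior for each component is proportional to its prior times its likelihood at x.
Evaluate each component's likelihood at the observed value:
  L_1 = P(prior | comp) = 0.51
  L_2 = P(prior | comp) = 0.46
  L_3 = P(prior | comp) = 0.50
Prior × likelihood for each component:
  w_1·L_1 = 0.08 × 0.51 = 0.0408
  w_2·L_2 = 0.07 × 0.46 = 0.0322
  w_3·L_3 = 0.85 × 0.5 = 0.425
Evidence: 0.0408 + 0.0322 + 0.425 = 0.498
Responsibility of Topic 3: 0.425 / 0.498 ≈ 0.8534

0.8534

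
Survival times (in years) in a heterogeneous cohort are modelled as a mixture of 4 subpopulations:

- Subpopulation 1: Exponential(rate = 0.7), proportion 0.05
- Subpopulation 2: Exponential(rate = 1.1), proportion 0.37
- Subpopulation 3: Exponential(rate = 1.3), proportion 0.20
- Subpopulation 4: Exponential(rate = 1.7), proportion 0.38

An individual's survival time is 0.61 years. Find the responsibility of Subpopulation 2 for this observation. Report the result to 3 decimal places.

0.360

P(component k | x) = P(Z=k)·f_k(x) / marginal(x), where marginal(x) = Σ_j P(Z=j)·f_j(x).
Component likelihoods at x = 0.61 years:
  L_1 = 0.456724
  L_2 = 0.562317
  L_3 = 0.588231
  L_4 = 0.602678
Weight by the priors:
  P(Z=1)·L_1 = 0.05 × 0.456724 = 0.0228362
  P(Z=2)·L_2 = 0.37 × 0.562317 = 0.208057
  P(Z=3)·L_3 = 0.20 × 0.588231 = 0.117646
  P(Z=4)·L_4 = 0.38 × 0.602678 = 0.229018
Evidence: 0.0228362 + 0.208057 + 0.117646 + 0.229018 = 0.577557
P(Subpopulation 2 | x) = 0.208057 / 0.577557 ≈ 0.360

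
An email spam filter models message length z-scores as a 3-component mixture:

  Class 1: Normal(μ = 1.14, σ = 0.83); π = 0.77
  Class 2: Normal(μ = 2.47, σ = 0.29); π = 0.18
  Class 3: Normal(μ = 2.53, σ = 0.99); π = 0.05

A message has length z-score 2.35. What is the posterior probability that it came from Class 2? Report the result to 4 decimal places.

Posterior ∝ prior × likelihood, so P(k | x) ∝ π_k f_k(x); normalise over all components.
Normal densities:
  f_1 = (1/(0.83·√(2π)))·exp(−(2.35−1.14)²/(2·0.83²)) = 0.480653·exp(-1.06264) = 0.166087
  f_2 = (1/(0.29·√(2π)))·exp(−(2.35−2.47)²/(2·0.29²)) = 1.375663·exp(-0.08561) = 1.26279
  f_3 = (1/(0.99·√(2π)))·exp(−(2.35−2.53)²/(2·0.99²)) = 0.402972·exp(-0.01653) = 0.396366
Prior × likelihood for each component:
  π_1·f_1 = 0.77 × 0.166087 = 0.127887
  π_2·f_2 = 0.18 × 1.26279 = 0.227302
  π_3·f_3 = 0.05 × 0.396366 = 0.0198183
Sum: 0.127887 + 0.227302 + 0.0198183 = 0.375007
Responsibility of Class 2: 0.227302 / 0.375007 ≈ 0.6061

0.6061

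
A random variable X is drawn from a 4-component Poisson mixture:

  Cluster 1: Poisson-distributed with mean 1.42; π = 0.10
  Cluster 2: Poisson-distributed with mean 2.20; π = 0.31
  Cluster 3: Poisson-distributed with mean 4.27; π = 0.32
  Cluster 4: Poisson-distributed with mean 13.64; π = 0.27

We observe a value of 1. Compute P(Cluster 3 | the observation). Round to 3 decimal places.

Apply Bayes' rule: the posterior for each component is proportional to its prior times its likelihood at x.
Component likelihoods at x = 1:
  p_1 = e^(−1.42)·1.42^1/1! = 0.343234
  p_2 = e^(−2.20)·2.20^1/1! = 0.243767
  p_3 = e^(−4.27)·4.27^1/1! = 0.0597022
  p_4 = e^(−13.64)·13.64^1/1! = 1.62569e-05
Multiply by the mixture weights:
  π_1·p_1 = 0.10 × 0.343234 = 0.0343234
  π_2·p_2 = 0.31 × 0.243767 = 0.0755678
  π_3·p_3 = 0.32 × 0.0597022 = 0.0191047
  π_4·p_4 = 0.27 × 1.62569e-05 = 4.38936e-06
Denominator: 0.0343234 + 0.0755678 + 0.0191047 + 4.38936e-06 = 0.129
So the posterior for Cluster 3 is 0.0191047 / 0.129 ≈ 0.148.

0.148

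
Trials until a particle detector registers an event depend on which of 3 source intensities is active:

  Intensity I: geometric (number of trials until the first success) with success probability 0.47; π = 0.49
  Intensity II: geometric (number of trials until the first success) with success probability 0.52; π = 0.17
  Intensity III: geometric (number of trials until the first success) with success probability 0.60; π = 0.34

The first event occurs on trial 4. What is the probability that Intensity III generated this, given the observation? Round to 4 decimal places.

Posterior ∝ prior × likelihood, so P(k | x) ∝ π_k f_k(x); normalise over all components.
Evaluate each component's likelihood at the observed value:
  L_I = 0.47·(1−0.47)^3 = 0.47·0.148877 = 0.0699722
  L_II = 0.52·(1−0.52)^3 = 0.52·0.110592 = 0.0575078
  L_III = 0.60·(1−0.60)^3 = 0.60·0.064 = 0.0384
Multiply by the mixture weights:
  π_I·L_I = 0.49 × 0.0699722 = 0.0342864
  π_II·L_II = 0.17 × 0.0575078 = 0.00977633
  π_III·L_III = 0.34 × 0.0384 = 0.013056
Evidence: 0.0342864 + 0.00977633 + 0.013056 = 0.0571187
So the posterior for Intensity III is 0.013056 / 0.0571187 ≈ 0.2286.

0.2286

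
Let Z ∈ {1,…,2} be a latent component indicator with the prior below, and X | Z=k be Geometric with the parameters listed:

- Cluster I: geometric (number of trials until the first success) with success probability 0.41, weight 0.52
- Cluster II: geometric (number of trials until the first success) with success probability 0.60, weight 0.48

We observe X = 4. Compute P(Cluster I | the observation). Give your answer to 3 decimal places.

The responsibility of component k is w_k f_k(x) divided by Σ_j w_j f_j(x).
Evaluate each component's likelihood at the observed value:
  f_I = 0.0842054
  f_II = 0.0384
Unnormalised posteriors:
  w_I·f_I = 0.52 × 0.0842054 = 0.0437868
  w_II·f_II = 0.48 × 0.0384 = 0.018432
Denominator: 0.0437868 + 0.018432 = 0.0622188
So the posterior for Cluster I is 0.0437868 / 0.0622188 ≈ 0.704.

0.704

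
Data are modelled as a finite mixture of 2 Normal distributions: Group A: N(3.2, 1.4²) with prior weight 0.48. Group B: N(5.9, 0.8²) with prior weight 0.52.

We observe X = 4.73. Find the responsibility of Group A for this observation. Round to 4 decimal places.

0.4583

Posterior ∝ prior × likelihood, so P(k | x) ∝ w_k f_k(x); normalise over all components.
Evaluate each component's likelihood at the observed value:
  L_A = 0.156832
  L_B = 0.171144
Multiply by the mixture weights:
  w_A·L_A = 0.48 × 0.156832 = 0.0752794
  w_B·L_B = 0.52 × 0.171144 = 0.088995
Normaliser: 0.0752794 + 0.088995 = 0.164274
So the posterior for Group A is 0.0752794 / 0.164274 ≈ 0.4583.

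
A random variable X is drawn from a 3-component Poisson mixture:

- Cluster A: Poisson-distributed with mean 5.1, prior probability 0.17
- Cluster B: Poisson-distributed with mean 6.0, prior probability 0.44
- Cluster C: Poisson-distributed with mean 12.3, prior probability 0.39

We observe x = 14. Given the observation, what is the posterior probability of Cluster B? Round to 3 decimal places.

Apply Bayes' rule: the posterior for each component is proportional to its prior times its likelihood at x.
Component likelihoods at x = 14:
  f_A = e^(−5.1)·5.1^14/14! = 0.000563212
  f_B = e^(−6.0)·6.0^14/14! = 0.00222814
  f_C = e^(−12.3)·12.3^14/14! = 0.0947199
Multiply by the mixture weights:
  π_A·f_A = 0.17 × 0.000563212 = 9.57461e-05
  π_B·f_B = 0.44 × 0.00222814 = 0.000980381
  π_C·f_C = 0.39 × 0.0947199 = 0.0369407
Denominator: 9.57461e-05 + 0.000980381 + 0.0369407 = 0.0380169
Responsibility of Cluster B: 0.000980381 / 0.0380169 ≈ 0.026

0.026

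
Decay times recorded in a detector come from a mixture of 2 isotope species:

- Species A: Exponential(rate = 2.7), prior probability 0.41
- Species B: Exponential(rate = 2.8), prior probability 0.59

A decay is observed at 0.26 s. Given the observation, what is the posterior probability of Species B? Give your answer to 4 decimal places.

0.5925

Apply Bayes' rule: the posterior for each component is proportional to its prior times its likelihood at x.
Evaluate each component's likelihood at the observed value:
  L_A = 1.3381
  L_B = 1.35205
Weight by the priors:
  π_A·L_A = 0.41 × 1.3381 = 0.548622
  π_B·L_B = 0.59 × 1.35205 = 0.797707
Marginal: 0.548622 + 0.797707 = 1.34633
P(Species B | data) = 0.797707 / 1.34633 ≈ 0.5925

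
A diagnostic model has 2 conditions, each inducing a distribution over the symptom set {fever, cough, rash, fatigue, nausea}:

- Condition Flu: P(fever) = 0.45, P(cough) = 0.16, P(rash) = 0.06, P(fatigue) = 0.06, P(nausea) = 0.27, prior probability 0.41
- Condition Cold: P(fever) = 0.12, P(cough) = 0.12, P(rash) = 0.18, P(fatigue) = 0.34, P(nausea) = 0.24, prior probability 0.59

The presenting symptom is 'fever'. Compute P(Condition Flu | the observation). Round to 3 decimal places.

0.723

Apply Bayes' rule: the posterior for each component is proportional to its prior times its likelihood at x.
Categorical probabilities:
  L_Flu = 0.45
  L_Cold = 0.12
Multiply by the mixture weights:
  π_Flu·L_Flu = 0.41 × 0.45 = 0.1845
  π_Cold·L_Cold = 0.59 × 0.12 = 0.0708
Sum: 0.1845 + 0.0708 = 0.2553
So the posterior for Condition Flu is 0.1845 / 0.2553 ≈ 0.723.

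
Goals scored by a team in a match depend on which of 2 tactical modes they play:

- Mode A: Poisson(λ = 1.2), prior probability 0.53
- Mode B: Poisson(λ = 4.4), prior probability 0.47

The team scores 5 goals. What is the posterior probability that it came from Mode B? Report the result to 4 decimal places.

Apply Bayes' rule: the posterior for each component is proportional to its prior times its likelihood at x.
Poisson probabilities:
  f_A = e^(−1.2)·1.2^5/5! = 0.00624556
  f_B = e^(−4.4)·4.4^5/5! = 0.168728
Weight by the priors:
  w_A·f_A = 0.53 × 0.00624556 = 0.00331015
  w_B·f_B = 0.47 × 0.168728 = 0.079302
Denominator: 0.00331015 + 0.079302 = 0.0826122
P(Mode B | the observation) = 0.079302 / 0.0826122 ≈ 0.9599

0.9599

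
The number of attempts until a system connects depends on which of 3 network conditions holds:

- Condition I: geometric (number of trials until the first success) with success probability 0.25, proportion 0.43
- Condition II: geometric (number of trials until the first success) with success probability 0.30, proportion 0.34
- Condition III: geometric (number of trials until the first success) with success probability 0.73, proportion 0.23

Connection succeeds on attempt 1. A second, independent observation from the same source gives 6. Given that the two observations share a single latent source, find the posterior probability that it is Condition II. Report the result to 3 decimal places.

Apply Bayes' rule: the posterior for each component is proportional to its prior times its likelihood at x.
Since both observations come from the same component, the likelihood for component k is f_k(x₁)·f_k(x₂).
  f_I = [0.25·(1−0.25)^0 = 0.25·1 = 0.25] × [0.0593262] = 0.0148315
  f_II = [0.30·(1−0.30)^0 = 0.30·1 = 0.3] × [0.050421] = 0.0151263
  f_III = [0.73·(1−0.73)^0 = 0.73·1 = 0.73] × [0.00104747] = 0.000764653
Unnormalised posteriors:
  π_I·f_I = 0.43 × 0.0148315 = 0.00637756
  π_II·f_II = 0.34 × 0.0151263 = 0.00514294
  π_III·f_III = 0.23 × 0.000764653 = 0.00017587
Evidence: 0.00637756 + 0.00514294 + 0.00017587 = 0.0116964
So the posterior for Condition II is 0.00514294 / 0.0116964 ≈ 0.440.

0.440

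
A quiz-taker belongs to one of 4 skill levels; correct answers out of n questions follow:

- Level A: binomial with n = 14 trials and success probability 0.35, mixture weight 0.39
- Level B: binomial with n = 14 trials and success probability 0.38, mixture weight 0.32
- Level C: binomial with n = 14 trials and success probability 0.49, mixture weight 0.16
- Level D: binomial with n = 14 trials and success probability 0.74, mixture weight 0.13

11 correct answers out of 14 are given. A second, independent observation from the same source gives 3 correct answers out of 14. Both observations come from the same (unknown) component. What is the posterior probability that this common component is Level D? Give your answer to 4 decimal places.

P(component k | x) = P(Z=k)·f_k(x) / marginal(x), where marginal(x) = Σ_j P(Z=j)·f_j(x).
Since both observations come from the same component, the likelihood for component k is f_k(x₁)·f_k(x₂).
  L_A = [C(14,11)·0.35^11·0.65^3 = 364·9.65492e-06·0.274625 = 0.000965139] × [0.136569] = 0.000131808
  L_B = [C(14,11)·0.38^11·0.62^3 = 364·2.38572e-05·0.238328 = 0.00206965] × [0.103935] = 0.000215108
  L_C = [C(14,11)·0.49^11·0.51^3 = 364·0.000390982·0.132651 = 0.0188786] × [0.0259993] = 0.000490829
  L_D = [C(14,11)·0.74^11·0.26^3 = 364·0.0364375·0.017576 = 0.233115] × [5.41381e-05] = 1.26204e-05
Unnormalised posteriors:
  P(Z=A)·L_A = 0.39 × 0.000131808 = 5.14052e-05
  P(Z=B)·L_B = 0.32 × 0.000215108 = 6.88346e-05
  P(Z=C)·L_C = 0.16 × 0.000490829 = 7.85327e-05
  P(Z=D)·L_D = 0.13 × 1.26204e-05 = 1.64065e-06
Sum: 5.14052e-05 + 6.88346e-05 + 7.85327e-05 + 1.64065e-06 = 0.000200413
P(Level D | x₁, x₂) ≈ 0.0082

0.0082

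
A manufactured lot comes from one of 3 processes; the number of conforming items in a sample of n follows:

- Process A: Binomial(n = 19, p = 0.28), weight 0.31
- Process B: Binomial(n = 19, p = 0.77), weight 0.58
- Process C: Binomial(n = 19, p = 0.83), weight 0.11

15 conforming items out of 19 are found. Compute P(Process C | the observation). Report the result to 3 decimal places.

Posterior ∝ prior × likelihood, so P(k | x) ∝ π_k f_k(x); normalise over all components.
Evaluate each component's likelihood at the observed value:
  L_A = C(19,15)·0.28^15·0.72^4 = 3876·5.09766e-09·0.268739 = 5.30987e-06
  L_B = C(19,15)·0.77^15·0.23^4 = 3876·0.0198317·0.00279841 = 0.215108
  L_C = C(19,15)·0.83^15·0.17^4 = 3876·0.0611183·0.00083521 = 0.197857
Prior × likelihood for each component:
  π_A·L_A = 0.31 × 5.30987e-06 = 1.64606e-06
  π_B·L_B = 0.58 × 0.215108 = 0.124762
  π_C·L_C = 0.11 × 0.197857 = 0.0217642
Evidence: 1.64606e-06 + 0.124762 + 0.0217642 = 0.146528
So the posterior for Process C is 0.0217642 / 0.146528 ≈ 0.149.

0.149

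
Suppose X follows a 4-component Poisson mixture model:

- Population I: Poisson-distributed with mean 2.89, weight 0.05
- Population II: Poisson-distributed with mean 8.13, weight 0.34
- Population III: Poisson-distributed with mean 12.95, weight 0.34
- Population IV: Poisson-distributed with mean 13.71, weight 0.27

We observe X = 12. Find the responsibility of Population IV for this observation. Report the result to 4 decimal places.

Posterior ∝ prior × likelihood, so P(k | x) ∝ π_k f_k(x); normalise over all components.
Evaluate each component's likelihood at the observed value:
  L_I = e^(−2.89)·2.89^12/12! = 3.93846e-05
  L_II = e^(−8.13)·8.13^12/12! = 0.0512785
  L_III = e^(−12.95)·12.95^12/12! = 0.110354
  L_IV = e^(−13.71)·13.71^12/12! = 0.102314
Weight by the priors:
  π_I·L_I = 0.05 × 3.93846e-05 = 1.96923e-06
  π_II·L_II = 0.34 × 0.0512785 = 0.0174347
  π_III·L_III = 0.34 × 0.110354 = 0.0375202
  π_IV·L_IV = 0.27 × 0.102314 = 0.0276248
Normaliser: 1.96923e-06 + 0.0174347 + 0.0375202 + 0.0276248 = 0.0825817
P(Population IV | the observation) = 0.0276248 / 0.0825817 ≈ 0.3345

0.3345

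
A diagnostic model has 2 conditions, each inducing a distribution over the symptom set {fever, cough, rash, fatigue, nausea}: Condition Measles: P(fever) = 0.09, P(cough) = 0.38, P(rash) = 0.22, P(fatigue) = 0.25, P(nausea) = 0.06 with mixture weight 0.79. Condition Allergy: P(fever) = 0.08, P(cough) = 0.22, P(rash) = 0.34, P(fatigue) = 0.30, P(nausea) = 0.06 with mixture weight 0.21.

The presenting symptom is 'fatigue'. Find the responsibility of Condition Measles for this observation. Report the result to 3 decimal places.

P(component k | x) = π_k·f_k(x) / marginal(x), where marginal(x) = Σ_j π_j·f_j(x).
Categorical probabilities:
  p_Measles = 0.25
  p_Allergy = 0.3
Multiply by the mixture weights:
  π_Measles·p_Measles = 0.79 × 0.25 = 0.1975
  π_Allergy·p_Allergy = 0.21 × 0.3 = 0.063
Evidence: 0.1975 + 0.063 = 0.2605
P(Condition Measles | x) ≈ 0.758

0.758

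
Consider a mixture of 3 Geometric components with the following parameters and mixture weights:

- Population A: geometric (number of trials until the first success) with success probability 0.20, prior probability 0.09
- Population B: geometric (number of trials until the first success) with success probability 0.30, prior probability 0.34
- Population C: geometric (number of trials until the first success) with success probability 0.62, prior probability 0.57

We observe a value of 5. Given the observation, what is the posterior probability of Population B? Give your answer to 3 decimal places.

0.624

P(component k | x) = P(Z=k)·f_k(x) / marginal(x), where marginal(x) = Σ_j P(Z=j)·f_j(x).
Evaluate each component's likelihood at the observed value:
  f_A = 0.08192
  f_B = 0.07203
  f_C = 0.0129278
Weight by the priors:
  P(Z=A)·f_A = 0.09 × 0.08192 = 0.0073728
  P(Z=B)·f_B = 0.34 × 0.07203 = 0.0244902
  P(Z=C)·f_C = 0.57 × 0.0129278 = 0.00736887
Denominator: 0.0073728 + 0.0244902 + 0.00736887 = 0.0392319
P(Population B | 5) = 0.0244902 / 0.0392319 ≈ 0.624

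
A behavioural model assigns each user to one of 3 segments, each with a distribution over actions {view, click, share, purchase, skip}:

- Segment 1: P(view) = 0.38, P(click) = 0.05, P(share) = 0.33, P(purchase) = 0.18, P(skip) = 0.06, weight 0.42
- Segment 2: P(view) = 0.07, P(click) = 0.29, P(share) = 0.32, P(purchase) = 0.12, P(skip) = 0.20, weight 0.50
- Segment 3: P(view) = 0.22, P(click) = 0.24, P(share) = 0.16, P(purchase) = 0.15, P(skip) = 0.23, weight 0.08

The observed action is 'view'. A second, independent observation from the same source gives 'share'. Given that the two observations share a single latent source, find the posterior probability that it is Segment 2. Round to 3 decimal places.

0.168

Posterior ∝ prior × likelihood, so P(k | x) ∝ P(Z=k) f_k(x); normalise over all components.
Since both observations come from the same component, the likelihood for component k is f_k(x₁)·f_k(x₂).
  f_1 = [P(view | comp) = 0.38] × [0.33] = 0.1254
  f_2 = [P(view | comp) = 0.07] × [0.32] = 0.0224
  f_3 = [P(view | comp) = 0.22] × [0.16] = 0.0352
Unnormalised posteriors:
  P(Z=1)·f_1 = 0.42 × 0.1254 = 0.052668
  P(Z=2)·f_2 = 0.50 × 0.0224 = 0.0112
  P(Z=3)·f_3 = 0.08 × 0.0352 = 0.002816
Evidence: 0.052668 + 0.0112 + 0.002816 = 0.066684
So the posterior for Segment 2 is 0.0112 / 0.066684 ≈ 0.168.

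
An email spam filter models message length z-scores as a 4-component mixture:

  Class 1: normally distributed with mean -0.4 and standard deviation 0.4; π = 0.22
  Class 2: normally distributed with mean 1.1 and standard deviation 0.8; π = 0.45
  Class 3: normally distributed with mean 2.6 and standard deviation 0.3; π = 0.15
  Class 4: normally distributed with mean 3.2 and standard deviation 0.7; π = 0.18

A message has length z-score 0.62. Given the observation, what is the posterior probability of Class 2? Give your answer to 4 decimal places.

0.9561

P(component k | x) = π_k·f_k(x) / marginal(x), where marginal(x) = Σ_j π_j·f_j(x).
Evaluate each component's likelihood at the observed value:
  p_1 = (1/(0.4·√(2π)))·exp(−(0.62−-0.4)²/(2·0.4²)) = 0.997356·exp(-3.25125) = 0.0386234
  p_2 = (1/(0.8·√(2π)))·exp(−(0.62−1.1)²/(2·0.8²)) = 0.498678·exp(-0.18000) = 0.416531
  p_3 = (1/(0.3·√(2π)))·exp(−(0.62−2.6)²/(2·0.3²)) = 1.329808·exp(-21.78000) = 4.62227e-10
  p_4 = (1/(0.7·√(2π)))·exp(−(0.62−3.2)²/(2·0.7²)) = 0.569918·exp(-6.79224) = 0.000639702
Prior × likelihood for each component:
  π_1·p_1 = 0.22 × 0.0386234 = 0.00849714
  π_2·p_2 = 0.45 × 0.416531 = 0.187439
  π_3·p_3 = 0.15 × 4.62227e-10 = 6.9334e-11
  π_4·p_4 = 0.18 × 0.000639702 = 0.000115146
Denominator: 0.00849714 + 0.187439 + 6.9334e-11 + 0.000115146 = 0.196051
So the posterior for Class 2 is 0.187439 / 0.196051 ≈ 0.9561.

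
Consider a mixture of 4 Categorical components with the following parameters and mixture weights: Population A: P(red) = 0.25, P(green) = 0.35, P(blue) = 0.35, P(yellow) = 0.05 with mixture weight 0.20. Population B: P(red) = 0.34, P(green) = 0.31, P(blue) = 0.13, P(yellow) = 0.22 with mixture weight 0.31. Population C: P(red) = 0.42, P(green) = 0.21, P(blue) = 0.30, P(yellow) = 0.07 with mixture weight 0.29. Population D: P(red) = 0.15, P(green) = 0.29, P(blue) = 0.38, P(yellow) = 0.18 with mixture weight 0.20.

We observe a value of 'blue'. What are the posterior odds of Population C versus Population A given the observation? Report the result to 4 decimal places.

Posterior odds = (π_i f_i(x)) / (π_j f_j(x)); the normalising sum cancels.
Component likelihoods at x = 'blue':
  f_A = P(blue | comp) = 0.35
  f_B = P(blue | comp) = 0.13
  f_C = P(blue | comp) = 0.30
  f_D = P(blue | comp) = 0.38
Odds = (0.29/0.20) × (0.3/0.35) = 1.45 × 0.857143 ≈ 1.2429

1.2429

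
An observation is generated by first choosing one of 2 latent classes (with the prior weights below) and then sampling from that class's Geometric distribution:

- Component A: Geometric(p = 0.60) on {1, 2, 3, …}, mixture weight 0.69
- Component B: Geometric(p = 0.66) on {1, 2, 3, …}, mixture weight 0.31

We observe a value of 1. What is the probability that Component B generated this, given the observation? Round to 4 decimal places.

0.3307

Apply Bayes' rule: the posterior for each component is proportional to its prior times its likelihood at x.
Component likelihoods at x = 1:
  L_A = 0.6
  L_B = 0.66
Prior × likelihood for each component:
  P(Z=A)·L_A = 0.69 × 0.6 = 0.414
  P(Z=B)·L_B = 0.31 × 0.66 = 0.2046
Evidence: 0.414 + 0.2046 = 0.6186
Responsibility of Component B: 0.2046 / 0.6186 ≈ 0.3307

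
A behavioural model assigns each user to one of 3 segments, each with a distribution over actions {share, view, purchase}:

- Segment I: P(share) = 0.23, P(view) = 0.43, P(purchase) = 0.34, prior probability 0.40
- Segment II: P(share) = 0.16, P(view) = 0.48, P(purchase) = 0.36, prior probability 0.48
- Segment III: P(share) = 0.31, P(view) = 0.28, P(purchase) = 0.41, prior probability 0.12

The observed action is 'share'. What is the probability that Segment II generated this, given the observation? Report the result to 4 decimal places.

Apply Bayes' rule: the posterior for each component is proportional to its prior times its likelihood at x.
Evaluate each component's likelihood at the observed value:
  p_I = 0.23
  p_II = 0.16
  p_III = 0.31
Weight by the priors:
  π_I·p_I = 0.40 × 0.23 = 0.092
  π_II·p_II = 0.48 × 0.16 = 0.0768
  π_III·p_III = 0.12 × 0.31 = 0.0372
Sum: 0.092 + 0.0768 + 0.0372 = 0.206
P(Segment II | data) ≈ 0.3728

0.3728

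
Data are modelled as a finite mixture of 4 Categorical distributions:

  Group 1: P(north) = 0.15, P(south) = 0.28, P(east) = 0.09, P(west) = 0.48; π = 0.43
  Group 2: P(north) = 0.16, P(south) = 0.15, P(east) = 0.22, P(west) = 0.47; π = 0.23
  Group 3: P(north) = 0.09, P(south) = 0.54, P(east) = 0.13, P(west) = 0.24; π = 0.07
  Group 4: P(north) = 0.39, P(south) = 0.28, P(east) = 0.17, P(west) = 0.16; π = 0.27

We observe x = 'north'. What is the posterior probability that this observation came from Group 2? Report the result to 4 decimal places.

0.1729

By Bayes' theorem, P(k | x) = π_k f_k(x) / Σ_j π_j f_j(x).
Evaluate each component's likelihood at the observed value:
  L_1 = P(north | comp) = 0.15
  L_2 = P(north | comp) = 0.16
  L_3 = P(north | comp) = 0.09
  L_4 = P(north | comp) = 0.39
Multiply by the mixture weights:
  π_1·L_1 = 0.43 × 0.15 = 0.0645
  π_2·L_2 = 0.23 × 0.16 = 0.0368
  π_3·L_3 = 0.07 × 0.09 = 0.0063
  π_4·L_4 = 0.27 × 0.39 = 0.1053
Evidence: 0.0645 + 0.0368 + 0.0063 + 0.1053 = 0.2129
P(Group 2 | x) ≈ 0.1729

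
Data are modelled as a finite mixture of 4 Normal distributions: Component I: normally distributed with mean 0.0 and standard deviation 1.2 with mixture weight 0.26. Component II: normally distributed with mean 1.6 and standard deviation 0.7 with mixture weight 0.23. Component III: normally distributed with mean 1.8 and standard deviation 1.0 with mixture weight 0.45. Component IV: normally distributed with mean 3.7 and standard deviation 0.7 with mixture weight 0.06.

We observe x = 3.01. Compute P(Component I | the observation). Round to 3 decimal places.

Posterior ∝ prior × likelihood, so P(k | x) ∝ π_k f_k(x); normalise over all components.
Normal densities:
  L_I = (1/(1.2·√(2π)))·exp(−(3.01−0.0)²/(2·1.2²)) = 0.332452·exp(-3.14587) = 0.0143053
  L_II = (1/(0.7·√(2π)))·exp(−(3.01−1.6)²/(2·0.7²)) = 0.569918·exp(-2.02867) = 0.0749498
  L_III = (1/(1.0·√(2π)))·exp(−(3.01−1.8)²/(2·1.0²)) = 0.398942·exp(-0.73205) = 0.19186
  L_IV = (1/(0.7·√(2π)))·exp(−(3.01−3.7)²/(2·0.7²)) = 0.569918·exp(-0.48582) = 0.35061
Unnormalised posteriors:
  π_I·L_I = 0.26 × 0.0143053 = 0.00371937
  π_II·L_II = 0.23 × 0.0749498 = 0.0172384
  π_III·L_III = 0.45 × 0.19186 = 0.0863371
  π_IV·L_IV = 0.06 × 0.35061 = 0.0210366
Evidence: 0.00371937 + 0.0172384 + 0.0863371 + 0.0210366 = 0.128332
So the posterior for Component I is 0.00371937 / 0.128332 ≈ 0.029.

0.029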